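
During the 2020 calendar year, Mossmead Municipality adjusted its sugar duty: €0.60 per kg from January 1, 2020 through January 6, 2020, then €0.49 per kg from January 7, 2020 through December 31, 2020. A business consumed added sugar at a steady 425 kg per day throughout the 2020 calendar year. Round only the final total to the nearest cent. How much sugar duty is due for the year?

January 1 – January 6, 2020: 6 days × 425 kg/day = 2,550 kg at €0.60/kg → €1,530.00
January 7 – December 31, 2020: 360 days × 425 kg/day = 153,000 kg at €0.49/kg → €74,970.00

€76,500.00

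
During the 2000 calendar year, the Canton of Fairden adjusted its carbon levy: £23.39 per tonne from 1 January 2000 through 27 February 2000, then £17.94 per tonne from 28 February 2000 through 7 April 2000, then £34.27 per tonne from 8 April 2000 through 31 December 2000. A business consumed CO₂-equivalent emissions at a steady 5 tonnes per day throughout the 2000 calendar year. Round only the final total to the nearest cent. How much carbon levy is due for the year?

£56,292.90

1 January – 27 February 2000: 58 days × 5 tonnes/day = 290 tonnes at £23.39/tonne → £6,783.10
28 February – 7 April 2000: 40 days × 5 tonnes/day = 200 tonnes at £17.94/tonne → £3,588.00
8 April – 31 December 2000: 268 days × 5 tonnes/day = 1,340 tonnes at £34.27/tonne → £45,921.80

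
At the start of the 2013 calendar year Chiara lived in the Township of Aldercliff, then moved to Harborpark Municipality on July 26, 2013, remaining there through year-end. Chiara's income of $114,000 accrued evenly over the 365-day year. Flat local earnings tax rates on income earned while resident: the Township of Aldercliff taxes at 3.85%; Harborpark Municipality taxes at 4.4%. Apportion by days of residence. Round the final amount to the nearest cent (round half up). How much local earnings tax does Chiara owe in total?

$4,662.13

The Township of Aldercliff, January 1 – July 25, 2013: 206 days → $114,000 × 3.85% × 206/365 = $2,477.0795
Harborpark Municipality, July 26 – December 31, 2013: 159 days → $114,000 × 4.4% × 159/365 = $2,185.0521
Total = $4,662.1315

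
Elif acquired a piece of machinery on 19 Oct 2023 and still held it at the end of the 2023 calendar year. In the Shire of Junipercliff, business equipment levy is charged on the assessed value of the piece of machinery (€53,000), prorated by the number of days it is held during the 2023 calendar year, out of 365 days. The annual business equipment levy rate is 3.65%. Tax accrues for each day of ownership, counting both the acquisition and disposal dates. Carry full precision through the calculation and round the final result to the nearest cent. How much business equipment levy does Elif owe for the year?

€392.20

Days held (19 Oct – 31 Dec 2023): 74 out of 365
Tax = €53,000 × 3.65% × 74/365 = €392.2000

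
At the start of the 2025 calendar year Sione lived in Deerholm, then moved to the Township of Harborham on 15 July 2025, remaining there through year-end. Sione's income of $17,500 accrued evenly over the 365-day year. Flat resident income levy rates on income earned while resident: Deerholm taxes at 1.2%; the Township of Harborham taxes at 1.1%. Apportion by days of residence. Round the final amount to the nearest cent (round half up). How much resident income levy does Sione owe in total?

Deerholm, 1 January – 14 July 2025: 195 days → $17,500 × 1.2% × 195/365 = $112.1918
The Township of Harborham, 15 July – 31 December 2025: 170 days → $17,500 × 1.1% × 170/365 = $89.6575
Total = $201.8493

$201.85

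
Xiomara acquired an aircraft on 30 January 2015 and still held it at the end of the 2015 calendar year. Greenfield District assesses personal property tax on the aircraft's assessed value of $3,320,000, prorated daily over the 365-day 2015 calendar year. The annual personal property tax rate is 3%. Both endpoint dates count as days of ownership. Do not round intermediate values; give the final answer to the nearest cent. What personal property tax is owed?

Days held (30 January – 31 December 2015): 336 out of 365
Tax = $3,320,000 × 3% × 336/365 = $91,686.5753

$91,686.58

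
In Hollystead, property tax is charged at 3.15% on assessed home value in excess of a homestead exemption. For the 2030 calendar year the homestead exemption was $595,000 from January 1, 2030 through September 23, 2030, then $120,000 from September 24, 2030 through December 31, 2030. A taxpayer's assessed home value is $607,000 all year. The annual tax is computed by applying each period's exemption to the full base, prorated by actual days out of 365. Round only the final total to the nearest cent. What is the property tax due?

$4,436.32

January 1 – September 23, 2030: 266 days, exemption $595,000 → ($607,000 − $595,000) × 3.15% × 266/365 = $275.4740
September 24 – December 31, 2030: 99 days, exemption $120,000 → ($607,000 − $120,000) × 3.15% × 99/365 = $4,160.8479
Total = $4,436.3219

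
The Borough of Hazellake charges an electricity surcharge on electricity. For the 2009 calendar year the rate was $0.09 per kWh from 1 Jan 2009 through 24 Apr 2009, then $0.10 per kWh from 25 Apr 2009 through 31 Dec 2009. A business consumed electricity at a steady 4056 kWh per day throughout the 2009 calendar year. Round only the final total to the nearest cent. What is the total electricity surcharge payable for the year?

$143,420.16

1 Jan – 24 Apr 2009: 114 days × 4056 kWh/day = 462,384 kWh at $0.09/kWh → $41,614.56
25 Apr – 31 Dec 2009: 251 days × 4056 kWh/day = 1,018,056 kWh at $0.10/kWh → $101,805.60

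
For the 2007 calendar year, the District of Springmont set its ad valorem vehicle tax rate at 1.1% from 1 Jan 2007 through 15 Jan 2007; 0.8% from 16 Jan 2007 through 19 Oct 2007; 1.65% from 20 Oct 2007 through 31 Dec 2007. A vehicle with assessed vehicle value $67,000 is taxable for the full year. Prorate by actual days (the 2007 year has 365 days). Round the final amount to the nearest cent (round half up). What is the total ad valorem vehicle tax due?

1 Jan – 15 Jan 2007: 15 days at 1.1% → $67,000 × 1.1% × 15/365 = $30.2877
16 Jan – 19 Oct 2007: 277 days at 0.8% → $67,000 × 0.8% × 277/365 = $406.7726
20 Oct – 31 Dec 2007: 73 days at 1.65% → $67,000 × 1.65% × 73/365 = $221.1000
Total = $658.1603

$658.16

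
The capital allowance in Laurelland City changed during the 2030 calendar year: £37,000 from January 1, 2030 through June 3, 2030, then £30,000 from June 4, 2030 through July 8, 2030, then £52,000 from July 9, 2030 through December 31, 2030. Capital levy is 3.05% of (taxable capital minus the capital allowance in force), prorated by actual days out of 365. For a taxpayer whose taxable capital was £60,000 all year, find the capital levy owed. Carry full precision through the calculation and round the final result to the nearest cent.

£501.37

January 1 – June 3, 2030: 154 days, exemption £37,000 → (£60,000 − £37,000) × 3.05% × 154/365 = £295.9753
June 4 – July 8, 2030: 35 days, exemption £30,000 → (£60,000 − £30,000) × 3.05% × 35/365 = £87.7397
July 9 – December 31, 2030: 176 days, exemption £52,000 → (£60,000 − £52,000) × 3.05% × 176/365 = £117.6548
Total = £501.3699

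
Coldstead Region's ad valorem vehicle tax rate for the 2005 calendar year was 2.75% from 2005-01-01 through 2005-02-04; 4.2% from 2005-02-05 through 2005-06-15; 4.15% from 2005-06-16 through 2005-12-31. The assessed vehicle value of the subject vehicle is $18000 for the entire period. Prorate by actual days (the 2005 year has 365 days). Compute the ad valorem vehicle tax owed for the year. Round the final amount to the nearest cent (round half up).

2005-01-01 to 2005-02-04: 35 days at 2.75% → $18000 × 2.75% × 35/365 = $47.4658
2005-02-05 to 2005-06-15: 131 days at 4.2% → $18000 × 4.2% × 131/365 = $271.3315
2005-06-16 to 2005-12-31: 199 days at 4.15% → $18000 × 4.15% × 199/365 = $407.2685
Total = $726.0658

$726.07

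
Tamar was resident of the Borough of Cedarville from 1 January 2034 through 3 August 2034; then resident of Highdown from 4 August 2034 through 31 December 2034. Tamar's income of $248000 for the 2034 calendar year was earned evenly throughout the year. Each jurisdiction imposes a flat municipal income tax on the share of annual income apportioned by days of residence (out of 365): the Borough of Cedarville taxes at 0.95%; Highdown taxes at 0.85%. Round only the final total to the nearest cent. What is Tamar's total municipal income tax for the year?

$2254.08

The Borough of Cedarville, 1 January – 3 August 2034: 215 days → $248000 × 0.95% × 215/365 = $1387.7808
Highdown, 4 August – 31 December 2034: 150 days → $248000 × 0.85% × 150/365 = $866.3014
Total = $2254.0822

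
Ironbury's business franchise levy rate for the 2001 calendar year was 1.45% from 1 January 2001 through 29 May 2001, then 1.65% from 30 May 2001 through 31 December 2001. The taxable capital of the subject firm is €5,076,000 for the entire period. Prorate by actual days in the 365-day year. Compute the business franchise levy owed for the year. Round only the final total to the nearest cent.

1 January – 29 May 2001: 149 days at 1.45% → €5,076,000 × 1.45% × 149/365 = €30,045.7479
30 May – 31 December 2001: 216 days at 1.65% → €5,076,000 × 1.65% × 216/365 = €49,564.0110
Total = €79,609.7589

€79,609.76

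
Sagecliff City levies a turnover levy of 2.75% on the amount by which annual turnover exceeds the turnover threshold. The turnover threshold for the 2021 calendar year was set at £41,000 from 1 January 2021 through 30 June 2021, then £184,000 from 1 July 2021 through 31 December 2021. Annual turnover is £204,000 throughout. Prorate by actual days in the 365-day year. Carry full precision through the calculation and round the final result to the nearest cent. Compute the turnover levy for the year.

1 January – 30 June 2021: 181 days, exemption £41,000 → (£204,000 − £41,000) × 2.75% × 181/365 = £2,222.8288
1 July – 31 December 2021: 184 days, exemption £184,000 → (£204,000 − £184,000) × 2.75% × 184/365 = £277.2603
Total = £2,500.0890

£2,500.09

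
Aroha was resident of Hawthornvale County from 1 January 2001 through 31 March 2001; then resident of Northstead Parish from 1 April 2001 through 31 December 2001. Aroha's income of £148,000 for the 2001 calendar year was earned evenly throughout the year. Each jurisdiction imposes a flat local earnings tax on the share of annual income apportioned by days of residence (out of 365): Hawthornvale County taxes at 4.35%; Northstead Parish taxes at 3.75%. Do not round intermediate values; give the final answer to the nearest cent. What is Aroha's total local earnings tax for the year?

Hawthornvale County, 1 January – 31 March 2001: 90 days → £148,000 × 4.35% × 90/365 = £1,587.4521
Northstead Parish, 1 April – 31 December 2001: 275 days → £148,000 × 3.75% × 275/365 = £4,181.5068
Total = £5,768.9589

£5,768.96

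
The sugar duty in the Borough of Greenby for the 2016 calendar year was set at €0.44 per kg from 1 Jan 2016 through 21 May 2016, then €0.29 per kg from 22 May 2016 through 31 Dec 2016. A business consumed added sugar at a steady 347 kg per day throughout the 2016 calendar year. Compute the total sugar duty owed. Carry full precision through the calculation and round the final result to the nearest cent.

€44,221.68

1 Jan – 21 May 2016: 142 days × 347 kg/day = 49,274 kg at €0.44/kg → €21,680.56
22 May – 31 Dec 2016: 224 days × 347 kg/day = 77,728 kg at €0.29/kg → €22,541.12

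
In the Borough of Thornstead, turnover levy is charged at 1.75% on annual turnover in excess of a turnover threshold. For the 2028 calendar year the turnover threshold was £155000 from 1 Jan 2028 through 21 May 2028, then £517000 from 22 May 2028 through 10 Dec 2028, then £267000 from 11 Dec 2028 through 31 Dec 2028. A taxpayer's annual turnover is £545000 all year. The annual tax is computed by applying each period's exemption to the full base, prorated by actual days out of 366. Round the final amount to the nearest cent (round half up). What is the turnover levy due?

£3198.87

1 Jan – 21 May 2028: 142 days, exemption £155000 → (£545000 − £155000) × 1.75% × 142/366 = £2647.9508
22 May – 10 Dec 2028: 203 days, exemption £517000 → (£545000 − £517000) × 1.75% × 203/366 = £271.7760
11 Dec – 31 Dec 2028: 21 days, exemption £267000 → (£545000 − £267000) × 1.75% × 21/366 = £279.1393
Total = £3198.8661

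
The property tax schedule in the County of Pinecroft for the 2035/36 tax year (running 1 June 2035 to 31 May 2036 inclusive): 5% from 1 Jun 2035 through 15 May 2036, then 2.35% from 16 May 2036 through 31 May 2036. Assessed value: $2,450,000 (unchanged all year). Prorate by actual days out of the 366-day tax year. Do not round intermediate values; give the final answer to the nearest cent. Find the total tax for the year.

$119,661.75

1 Jun 2035 – 15 May 2036: 350 days at 5% → $2,450,000 × 5% × 350/366 = $117,144.8087
16 May – 31 May 2036: 16 days at 2.35% → $2,450,000 × 2.35% × 16/366 = $2,516.9399
Total = $119,661.7486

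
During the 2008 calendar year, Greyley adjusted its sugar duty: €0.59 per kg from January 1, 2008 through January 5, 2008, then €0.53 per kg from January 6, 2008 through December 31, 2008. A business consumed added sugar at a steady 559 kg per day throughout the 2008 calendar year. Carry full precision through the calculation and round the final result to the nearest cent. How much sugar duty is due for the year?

January 1 – January 5, 2008: 5 days × 559 kg/day = 2,795 kg at €0.59/kg → €1649.05
January 6 – December 31, 2008: 361 days × 559 kg/day = 201,799 kg at €0.53/kg → €106953.47

€108602.52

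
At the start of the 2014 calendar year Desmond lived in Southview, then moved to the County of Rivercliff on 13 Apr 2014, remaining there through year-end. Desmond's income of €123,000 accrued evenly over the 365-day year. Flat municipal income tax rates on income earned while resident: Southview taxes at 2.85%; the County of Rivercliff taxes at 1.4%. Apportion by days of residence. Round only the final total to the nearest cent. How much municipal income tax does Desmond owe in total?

€2,220.40

Southview, 1 Jan – 12 Apr 2014: 102 days → €123,000 × 2.85% × 102/365 = €979.6192
The County of Rivercliff, 13 Apr – 31 Dec 2014: 263 days → €123,000 × 1.4% × 263/365 = €1,240.7836
Total = €2,220.4027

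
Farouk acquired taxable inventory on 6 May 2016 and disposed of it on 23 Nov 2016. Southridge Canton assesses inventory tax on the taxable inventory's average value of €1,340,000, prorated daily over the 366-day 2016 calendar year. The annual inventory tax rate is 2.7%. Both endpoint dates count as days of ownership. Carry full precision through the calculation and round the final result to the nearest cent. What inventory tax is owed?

€19,968.20

Days held (6 May – 23 Nov 2016): 202 out of 366
Tax = €1,340,000 × 2.7% × 202/366 = €19,968.1967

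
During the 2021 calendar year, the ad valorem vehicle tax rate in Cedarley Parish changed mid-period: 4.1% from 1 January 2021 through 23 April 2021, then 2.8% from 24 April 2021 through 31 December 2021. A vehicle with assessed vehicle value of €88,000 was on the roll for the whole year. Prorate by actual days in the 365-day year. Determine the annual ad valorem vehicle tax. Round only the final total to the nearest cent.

1 January – 23 April 2021: 113 days at 4.1% → €88,000 × 4.1% × 113/365 = €1,116.9973
24 April – 31 December 2021: 252 days at 2.8% → €88,000 × 2.8% × 252/365 = €1,701.1726
Total = €2,818.1699

€2,818.17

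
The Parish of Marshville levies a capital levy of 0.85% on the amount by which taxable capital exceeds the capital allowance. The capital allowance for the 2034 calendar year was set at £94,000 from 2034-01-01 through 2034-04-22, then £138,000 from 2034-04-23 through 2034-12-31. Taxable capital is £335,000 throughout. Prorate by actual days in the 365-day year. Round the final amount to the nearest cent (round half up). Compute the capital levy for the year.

£1,789.26

2034-01-01 to 2034-04-22: 112 days, exemption £94,000 → (£335,000 − £94,000) × 0.85% × 112/365 = £628.5808
2034-04-23 to 2034-12-31: 253 days, exemption £138,000 → (£335,000 − £138,000) × 0.85% × 253/365 = £1,160.6808
Total = £1,789.2616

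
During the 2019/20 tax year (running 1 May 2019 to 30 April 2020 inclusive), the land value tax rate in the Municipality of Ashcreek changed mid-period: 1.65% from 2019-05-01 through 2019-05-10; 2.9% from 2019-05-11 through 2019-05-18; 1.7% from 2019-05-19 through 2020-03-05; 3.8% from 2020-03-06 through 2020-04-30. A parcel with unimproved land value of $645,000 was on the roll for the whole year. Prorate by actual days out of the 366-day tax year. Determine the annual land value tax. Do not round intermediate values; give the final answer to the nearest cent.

$13,197.83

2019-05-01 to 2019-05-10: 10 days at 1.65% → $645,000 × 1.65% × 10/366 = $290.7787
2019-05-11 to 2019-05-18: 8 days at 2.9% → $645,000 × 2.9% × 8/366 = $408.8525
2019-05-19 to 2020-03-05: 292 days at 1.7% → $645,000 × 1.7% × 292/366 = $8,748.0328
2020-03-06 to 2020-04-30: 56 days at 3.8% → $645,000 × 3.8% × 56/366 = $3,750.1639
Total = $13,197.8279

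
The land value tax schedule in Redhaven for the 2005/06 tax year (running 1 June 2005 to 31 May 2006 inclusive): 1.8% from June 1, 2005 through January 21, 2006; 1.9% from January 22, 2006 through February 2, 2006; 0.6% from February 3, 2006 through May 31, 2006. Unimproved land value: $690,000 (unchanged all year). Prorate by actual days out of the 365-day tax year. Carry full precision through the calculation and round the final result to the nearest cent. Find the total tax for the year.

June 1, 2005 – January 21, 2006: 235 days at 1.8% → $690,000 × 1.8% × 235/365 = $7,996.4384
January 22 – February 2, 2006: 12 days at 1.9% → $690,000 × 1.9% × 12/365 = $431.0137
February 3 – May 31, 2006: 118 days at 0.6% → $690,000 × 0.6% × 118/365 = $1,338.4110
Total = $9,765.8630

$9,765.86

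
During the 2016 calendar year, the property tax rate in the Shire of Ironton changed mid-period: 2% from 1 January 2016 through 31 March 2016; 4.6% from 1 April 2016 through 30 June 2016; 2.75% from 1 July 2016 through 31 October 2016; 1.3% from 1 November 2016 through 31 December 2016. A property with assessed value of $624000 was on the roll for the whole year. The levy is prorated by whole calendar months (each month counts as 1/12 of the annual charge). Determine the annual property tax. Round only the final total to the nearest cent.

$17368.00

1 January – 31 March 2016: 3 months at 2% → $624000 × 2% × 3/12 = $3120.0000
1 April – 30 June 2016: 3 months at 4.6% → $624000 × 4.6% × 3/12 = $7176.0000
1 July – 31 October 2016: 4 months at 2.75% → $624000 × 2.75% × 4/12 = $5720.0000
1 November – 31 December 2016: 2 months at 1.3% → $624000 × 1.3% × 2/12 = $1352.0000
Total = $17368.0000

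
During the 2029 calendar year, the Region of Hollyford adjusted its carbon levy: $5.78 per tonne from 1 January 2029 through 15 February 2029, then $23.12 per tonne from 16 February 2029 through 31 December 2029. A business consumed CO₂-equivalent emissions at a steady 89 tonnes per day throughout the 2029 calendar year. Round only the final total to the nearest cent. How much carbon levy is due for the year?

$680063.24

1 January – 15 February 2029: 46 days × 89 tonnes/day = 4,094 tonnes at $5.78/tonne → $23663.32
16 February – 31 December 2029: 319 days × 89 tonnes/day = 28,391 tonnes at $23.12/tonne → $656399.92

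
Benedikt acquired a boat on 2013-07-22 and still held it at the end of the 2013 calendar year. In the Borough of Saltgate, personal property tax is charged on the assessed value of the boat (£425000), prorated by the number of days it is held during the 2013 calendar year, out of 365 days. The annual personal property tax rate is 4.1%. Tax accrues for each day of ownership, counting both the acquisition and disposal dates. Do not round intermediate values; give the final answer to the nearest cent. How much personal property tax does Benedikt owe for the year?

Days held (2013-07-22 to 2013-12-31): 163 out of 365
Tax = £425000 × 4.1% × 163/365 = £7781.5753

£7781.58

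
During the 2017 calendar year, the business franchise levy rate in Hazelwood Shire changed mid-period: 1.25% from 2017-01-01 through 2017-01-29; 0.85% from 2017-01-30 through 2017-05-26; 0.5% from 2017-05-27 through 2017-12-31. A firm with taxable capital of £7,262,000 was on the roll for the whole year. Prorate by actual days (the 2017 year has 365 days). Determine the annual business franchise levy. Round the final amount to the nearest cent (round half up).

2017-01-01 to 2017-01-29: 29 days at 1.25% → £7,262,000 × 1.25% × 29/365 = £7,212.2603
2017-01-30 to 2017-05-26: 117 days at 0.85% → £7,262,000 × 0.85% × 117/365 = £19,786.4630
2017-05-27 to 2017-12-31: 219 days at 0.5% → £7,262,000 × 0.5% × 219/365 = £21,786.0000
Total = £48,784.7233

£48,784.72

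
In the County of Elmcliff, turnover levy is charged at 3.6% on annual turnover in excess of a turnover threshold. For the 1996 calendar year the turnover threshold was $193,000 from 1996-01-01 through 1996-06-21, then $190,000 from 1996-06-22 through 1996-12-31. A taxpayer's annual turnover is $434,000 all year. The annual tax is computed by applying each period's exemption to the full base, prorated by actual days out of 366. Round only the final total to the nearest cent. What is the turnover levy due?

1996-01-01 to 1996-06-21: 173 days, exemption $193,000 → ($434,000 − $193,000) × 3.6% × 173/366 = $4,100.9508
1996-06-22 to 1996-12-31: 193 days, exemption $190,000 → ($434,000 − $190,000) × 3.6% × 193/366 = $4,632.0000
Total = $8,732.9508

$8,732.95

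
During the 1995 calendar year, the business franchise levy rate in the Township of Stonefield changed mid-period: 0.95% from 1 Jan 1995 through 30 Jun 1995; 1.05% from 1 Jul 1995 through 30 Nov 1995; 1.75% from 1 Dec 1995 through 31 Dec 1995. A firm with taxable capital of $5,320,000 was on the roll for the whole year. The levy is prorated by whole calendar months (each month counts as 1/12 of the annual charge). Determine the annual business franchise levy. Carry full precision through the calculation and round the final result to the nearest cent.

$56,303.33

1 Jan – 30 Jun 1995: 6 months at 0.95% → $5,320,000 × 0.95% × 6/12 = $25,270.0000
1 Jul – 30 Nov 1995: 5 months at 1.05% → $5,320,000 × 1.05% × 5/12 = $23,275.0000
1 Dec – 31 Dec 1995: 1 month at 1.75% → $5,320,000 × 1.75% × 1/12 = $7,758.3333
Total = $56,303.3333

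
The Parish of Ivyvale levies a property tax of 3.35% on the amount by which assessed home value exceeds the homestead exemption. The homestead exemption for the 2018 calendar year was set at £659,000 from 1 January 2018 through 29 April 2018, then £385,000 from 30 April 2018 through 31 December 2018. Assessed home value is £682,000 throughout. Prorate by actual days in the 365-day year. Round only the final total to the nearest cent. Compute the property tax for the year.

£6,956.89

1 January – 29 April 2018: 119 days, exemption £659,000 → (£682,000 − £659,000) × 3.35% × 119/365 = £251.2041
30 April – 31 December 2018: 246 days, exemption £385,000 → (£682,000 − £385,000) × 3.35% × 246/365 = £6,705.6904
Total = £6,956.8945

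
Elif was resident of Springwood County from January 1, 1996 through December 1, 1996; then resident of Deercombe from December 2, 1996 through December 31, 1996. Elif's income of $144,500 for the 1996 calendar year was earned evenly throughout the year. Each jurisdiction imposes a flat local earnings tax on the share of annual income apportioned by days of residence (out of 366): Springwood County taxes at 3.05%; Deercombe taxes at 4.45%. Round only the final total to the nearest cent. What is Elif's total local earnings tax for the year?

$4,573.07

Springwood County, January 1 – December 1, 1996: 336 days → $144,500 × 3.05% × 336/366 = $4,046.0000
Deercombe, December 2 – December 31, 1996: 30 days → $144,500 × 4.45% × 30/366 = $527.0697
Total = $4,573.0697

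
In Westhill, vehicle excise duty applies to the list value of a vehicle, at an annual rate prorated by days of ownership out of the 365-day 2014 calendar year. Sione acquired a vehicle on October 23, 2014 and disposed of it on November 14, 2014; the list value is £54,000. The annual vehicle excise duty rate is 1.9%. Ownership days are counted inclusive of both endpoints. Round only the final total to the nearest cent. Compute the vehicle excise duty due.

Days held (October 23 – November 14, 2014): 23 out of 365
Tax = £54,000 × 1.9% × 23/365 = £64.6521

£64.65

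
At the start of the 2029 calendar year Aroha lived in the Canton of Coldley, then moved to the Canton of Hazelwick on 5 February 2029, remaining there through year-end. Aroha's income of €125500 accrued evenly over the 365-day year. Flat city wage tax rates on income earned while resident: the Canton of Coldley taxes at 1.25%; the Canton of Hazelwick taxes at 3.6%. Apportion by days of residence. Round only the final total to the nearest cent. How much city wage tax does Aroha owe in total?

The Canton of Coldley, 1 January – 4 February 2029: 35 days → €125500 × 1.25% × 35/365 = €150.4281
The Canton of Hazelwick, 5 February – 31 December 2029: 330 days → €125500 × 3.6% × 330/365 = €4084.7671
Total = €4235.1952

€4235.20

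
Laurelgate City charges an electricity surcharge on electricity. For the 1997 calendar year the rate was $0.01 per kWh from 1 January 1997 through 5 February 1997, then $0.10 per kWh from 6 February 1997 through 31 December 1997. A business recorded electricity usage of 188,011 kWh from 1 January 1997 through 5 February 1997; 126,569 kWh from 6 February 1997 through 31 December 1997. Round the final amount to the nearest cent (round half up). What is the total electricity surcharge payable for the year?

$14,537.01

1 January – 5 February 1997: 188,011 kWh at $0.01/kWh → $1,880.11
6 February – 31 December 1997: 126,569 kWh at $0.10/kWh → $12,656.90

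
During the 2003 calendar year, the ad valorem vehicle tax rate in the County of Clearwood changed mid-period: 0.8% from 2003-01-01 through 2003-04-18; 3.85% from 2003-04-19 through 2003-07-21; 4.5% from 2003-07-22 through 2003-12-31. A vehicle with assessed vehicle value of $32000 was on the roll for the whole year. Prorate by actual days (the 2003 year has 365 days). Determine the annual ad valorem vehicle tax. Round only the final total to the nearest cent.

2003-01-01 to 2003-04-18: 108 days at 0.8% → $32000 × 0.8% × 108/365 = $75.7479
2003-04-19 to 2003-07-21: 94 days at 3.85% → $32000 × 3.85% × 94/365 = $317.2822
2003-07-22 to 2003-12-31: 163 days at 4.5% → $32000 × 4.5% × 163/365 = $643.0685
Total = $1036.0986

$1036.10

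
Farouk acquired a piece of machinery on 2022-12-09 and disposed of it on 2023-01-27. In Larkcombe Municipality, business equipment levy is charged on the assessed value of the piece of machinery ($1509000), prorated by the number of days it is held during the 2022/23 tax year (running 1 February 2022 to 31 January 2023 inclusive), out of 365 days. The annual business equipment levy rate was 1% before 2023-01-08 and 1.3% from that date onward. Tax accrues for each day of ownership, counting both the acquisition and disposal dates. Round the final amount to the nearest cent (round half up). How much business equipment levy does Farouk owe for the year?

$2315.18

2022-12-09 to 2023-01-07: 30 days at 1% → $1509000 × 1% × 30/365 = $1240.2740
2023-01-08 to 2023-01-27: 20 days at 1.3% → $1509000 × 1.3% × 20/365 = $1074.9041
Total = $2315.1781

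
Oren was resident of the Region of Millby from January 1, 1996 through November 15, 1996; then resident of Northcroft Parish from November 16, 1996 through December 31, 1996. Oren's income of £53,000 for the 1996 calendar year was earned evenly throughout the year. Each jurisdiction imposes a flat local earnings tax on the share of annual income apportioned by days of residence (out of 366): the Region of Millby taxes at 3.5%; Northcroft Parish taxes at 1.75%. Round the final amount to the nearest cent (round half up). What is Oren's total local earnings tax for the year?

The Region of Millby, January 1 – November 15, 1996: 320 days → £53,000 × 3.5% × 320/366 = £1,621.8579
Northcroft Parish, November 16 – December 31, 1996: 46 days → £53,000 × 1.75% × 46/366 = £116.5710
Total = £1,738.4290

£1,738.43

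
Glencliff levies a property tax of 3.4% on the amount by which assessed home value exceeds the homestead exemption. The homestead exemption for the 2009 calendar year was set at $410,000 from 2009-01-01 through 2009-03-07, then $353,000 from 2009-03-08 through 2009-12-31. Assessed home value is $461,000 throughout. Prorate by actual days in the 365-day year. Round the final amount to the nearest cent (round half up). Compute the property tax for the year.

2009-01-01 to 2009-03-07: 66 days, exemption $410,000 → ($461,000 − $410,000) × 3.4% × 66/365 = $313.5452
2009-03-08 to 2009-12-31: 299 days, exemption $353,000 → ($461,000 − $353,000) × 3.4% × 299/365 = $3,008.0219
Total = $3,321.5671

$3,321.57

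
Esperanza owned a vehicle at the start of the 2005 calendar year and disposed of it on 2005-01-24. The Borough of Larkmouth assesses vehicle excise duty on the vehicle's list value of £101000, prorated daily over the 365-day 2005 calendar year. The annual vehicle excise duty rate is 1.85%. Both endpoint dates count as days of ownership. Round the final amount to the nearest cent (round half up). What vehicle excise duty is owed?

£122.86

Days held (2005-01-01 to 2005-01-24): 24 out of 365
Tax = £101000 × 1.85% × 24/365 = £122.8603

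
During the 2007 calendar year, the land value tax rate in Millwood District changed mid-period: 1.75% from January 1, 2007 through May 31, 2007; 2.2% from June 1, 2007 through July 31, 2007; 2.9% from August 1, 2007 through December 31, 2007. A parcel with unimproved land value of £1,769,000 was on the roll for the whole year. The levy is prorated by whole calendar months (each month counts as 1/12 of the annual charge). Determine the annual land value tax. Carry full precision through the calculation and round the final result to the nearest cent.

January 1 – May 31, 2007: 5 months at 1.75% → £1,769,000 × 1.75% × 5/12 = £12,898.9583
June 1 – July 31, 2007: 2 months at 2.2% → £1,769,000 × 2.2% × 2/12 = £6,486.3333
August 1 – December 31, 2007: 5 months at 2.9% → £1,769,000 × 2.9% × 5/12 = £21,375.4167
Total = £40,760.7083

£40,760.71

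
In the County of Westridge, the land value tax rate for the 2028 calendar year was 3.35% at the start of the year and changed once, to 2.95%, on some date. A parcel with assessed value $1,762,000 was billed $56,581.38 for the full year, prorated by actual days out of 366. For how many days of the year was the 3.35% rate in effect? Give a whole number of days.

239 days

Let d = days at the first rate; then 366 − d days at the second rate.
$1,762,000 × [3.35%·d + 2.95%·(366−d)] / 366 = $56,581.38
Solving gives d = 239, so the new rate took effect on 27 August 2028.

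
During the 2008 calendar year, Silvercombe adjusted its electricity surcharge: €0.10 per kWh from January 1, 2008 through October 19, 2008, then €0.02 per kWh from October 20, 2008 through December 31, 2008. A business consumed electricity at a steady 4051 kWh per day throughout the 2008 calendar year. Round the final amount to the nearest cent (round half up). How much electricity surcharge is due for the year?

€124608.76

January 1 – October 19, 2008: 293 days × 4051 kWh/day = 1,186,943 kWh at €0.10/kWh → €118694.30
October 20 – December 31, 2008: 73 days × 4051 kWh/day = 295,723 kWh at €0.02/kWh → €5914.46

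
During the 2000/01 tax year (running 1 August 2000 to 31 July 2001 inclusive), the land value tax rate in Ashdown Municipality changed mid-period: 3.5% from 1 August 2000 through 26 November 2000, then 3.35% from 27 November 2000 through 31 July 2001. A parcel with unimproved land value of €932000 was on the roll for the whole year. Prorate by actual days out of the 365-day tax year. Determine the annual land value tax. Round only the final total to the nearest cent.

1 August – 26 November 2000: 118 days at 3.5% → €932000 × 3.5% × 118/365 = €10545.6438
27 November 2000 – 31 July 2001: 247 days at 3.35% → €932000 × 3.35% × 247/365 = €21128.3123
Total = €31673.9562

€31673.96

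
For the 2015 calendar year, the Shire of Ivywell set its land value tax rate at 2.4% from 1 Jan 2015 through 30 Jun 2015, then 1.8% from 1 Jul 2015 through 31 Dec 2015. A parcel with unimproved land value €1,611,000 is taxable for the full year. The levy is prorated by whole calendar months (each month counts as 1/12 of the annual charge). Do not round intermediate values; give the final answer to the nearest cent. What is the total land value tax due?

1 Jan – 30 Jun 2015: 6 months at 2.4% → €1,611,000 × 2.4% × 6/12 = €19,332.0000
1 Jul – 31 Dec 2015: 6 months at 1.8% → €1,611,000 × 1.8% × 6/12 = €14,499.0000
Total = €33,831.0000

€33,831.00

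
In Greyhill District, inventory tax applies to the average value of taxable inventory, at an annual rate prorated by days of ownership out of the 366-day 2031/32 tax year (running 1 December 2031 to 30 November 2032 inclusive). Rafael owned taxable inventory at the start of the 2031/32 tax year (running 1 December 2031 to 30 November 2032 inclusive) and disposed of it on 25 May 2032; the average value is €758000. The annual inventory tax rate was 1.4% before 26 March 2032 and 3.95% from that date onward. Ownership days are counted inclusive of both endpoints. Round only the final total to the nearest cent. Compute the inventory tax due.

€8353.53

1 December 2031 – 25 March 2032: 116 days at 1.4% → €758000 × 1.4% × 116/366 = €3363.3661
26 March – 25 May 2032: 61 days at 3.95% → €758000 × 3.95% × 61/366 = €4990.1667
Total = €8353.5328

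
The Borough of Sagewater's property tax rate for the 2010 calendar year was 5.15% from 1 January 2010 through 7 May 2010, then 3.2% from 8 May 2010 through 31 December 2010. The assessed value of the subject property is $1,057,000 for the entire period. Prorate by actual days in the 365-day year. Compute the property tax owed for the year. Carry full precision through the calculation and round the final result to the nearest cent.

$40,995.67

1 January – 7 May 2010: 127 days at 5.15% → $1,057,000 × 5.15% × 127/365 = $18,940.5712
8 May – 31 December 2010: 238 days at 3.2% → $1,057,000 × 3.2% × 238/365 = $22,055.1014
Total = $40,995.6726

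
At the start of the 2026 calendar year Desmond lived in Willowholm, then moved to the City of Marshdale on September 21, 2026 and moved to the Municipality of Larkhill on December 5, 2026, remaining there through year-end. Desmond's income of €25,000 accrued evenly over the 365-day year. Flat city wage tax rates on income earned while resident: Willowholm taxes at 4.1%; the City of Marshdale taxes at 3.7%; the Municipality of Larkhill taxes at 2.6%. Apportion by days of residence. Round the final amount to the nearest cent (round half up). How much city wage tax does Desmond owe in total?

€976.71

Willowholm, January 1 – September 20, 2026: 263 days → €25,000 × 4.1% × 263/365 = €738.5616
The City of Marshdale, September 21 – December 4, 2026: 75 days → €25,000 × 3.7% × 75/365 = €190.0685
The Municipality of Larkhill, December 5 – December 31, 2026: 27 days → €25,000 × 2.6% × 27/365 = €48.0822
Total = €976.7123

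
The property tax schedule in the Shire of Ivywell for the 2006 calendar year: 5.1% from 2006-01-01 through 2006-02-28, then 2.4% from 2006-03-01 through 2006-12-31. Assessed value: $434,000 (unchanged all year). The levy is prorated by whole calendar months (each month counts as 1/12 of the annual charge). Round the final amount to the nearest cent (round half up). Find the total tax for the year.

2006-01-01 to 2006-02-28: 2 months at 5.1% → $434,000 × 5.1% × 2/12 = $3,689.0000
2006-03-01 to 2006-12-31: 10 months at 2.4% → $434,000 × 2.4% × 10/12 = $8,680.0000
Total = $12,369.0000

$12,369.00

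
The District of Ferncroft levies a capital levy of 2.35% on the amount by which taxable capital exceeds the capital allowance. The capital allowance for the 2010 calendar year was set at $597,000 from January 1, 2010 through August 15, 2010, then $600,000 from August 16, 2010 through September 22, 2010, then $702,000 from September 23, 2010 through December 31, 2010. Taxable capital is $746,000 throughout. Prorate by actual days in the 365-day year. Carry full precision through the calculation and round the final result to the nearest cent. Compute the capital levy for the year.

January 1 – August 15, 2010: 227 days, exemption $597,000 → ($746,000 − $597,000) × 2.35% × 227/365 = $2,177.6452
August 16 – September 22, 2010: 38 days, exemption $600,000 → ($746,000 − $600,000) × 2.35% × 38/365 = $357.2000
September 23 – December 31, 2010: 100 days, exemption $702,000 → ($746,000 − $702,000) × 2.35% × 100/365 = $283.2877
Total = $2,818.1329

$2,818.13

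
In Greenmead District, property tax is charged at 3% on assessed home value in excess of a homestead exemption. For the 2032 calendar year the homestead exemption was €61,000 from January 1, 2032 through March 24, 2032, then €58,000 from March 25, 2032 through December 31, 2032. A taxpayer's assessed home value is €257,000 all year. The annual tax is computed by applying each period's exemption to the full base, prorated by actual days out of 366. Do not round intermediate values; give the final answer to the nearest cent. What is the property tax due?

January 1 – March 24, 2032: 84 days, exemption €61,000 → (€257,000 − €61,000) × 3% × 84/366 = €1,349.5082
March 25 – December 31, 2032: 282 days, exemption €58,000 → (€257,000 − €58,000) × 3% × 282/366 = €4,599.8361
Total = €5,949.3443

€5,949.34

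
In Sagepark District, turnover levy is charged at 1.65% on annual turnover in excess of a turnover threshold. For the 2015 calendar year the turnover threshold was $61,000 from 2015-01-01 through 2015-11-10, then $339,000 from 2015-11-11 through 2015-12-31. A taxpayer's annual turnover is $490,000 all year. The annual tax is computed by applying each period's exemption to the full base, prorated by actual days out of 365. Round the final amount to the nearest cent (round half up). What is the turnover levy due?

$6,437.58

2015-01-01 to 2015-11-10: 314 days, exemption $61,000 → ($490,000 − $61,000) × 1.65% × 314/365 = $6,089.4493
2015-11-11 to 2015-12-31: 51 days, exemption $339,000 → ($490,000 − $339,000) × 1.65% × 51/365 = $348.1274
Total = $6,437.5767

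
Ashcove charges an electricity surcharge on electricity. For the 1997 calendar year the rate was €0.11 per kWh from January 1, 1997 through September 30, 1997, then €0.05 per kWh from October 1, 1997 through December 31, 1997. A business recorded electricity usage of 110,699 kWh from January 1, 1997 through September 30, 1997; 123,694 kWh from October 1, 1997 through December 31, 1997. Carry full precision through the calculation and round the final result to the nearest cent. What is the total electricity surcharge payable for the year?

January 1 – September 30, 1997: 110,699 kWh at €0.11/kWh → €12,176.89
October 1 – December 31, 1997: 123,694 kWh at €0.05/kWh → €6,184.70

€18,361.59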